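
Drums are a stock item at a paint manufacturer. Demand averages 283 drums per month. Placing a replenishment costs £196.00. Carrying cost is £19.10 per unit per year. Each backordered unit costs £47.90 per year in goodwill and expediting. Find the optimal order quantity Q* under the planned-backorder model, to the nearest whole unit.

Annual demand D = 283 × 12 = 3,396.
With planned backorders, Q* = √(2DS/H) · √((H+B)/B).
√(2DS/H) = √(2 × 3,396 × 196 / 19.1) = 264.004.
√((H+B)/B) = √((19.1+47.9)/47.9) = 1.1827.
Q* ≈ 312.234.

Q* ≈ 312 drums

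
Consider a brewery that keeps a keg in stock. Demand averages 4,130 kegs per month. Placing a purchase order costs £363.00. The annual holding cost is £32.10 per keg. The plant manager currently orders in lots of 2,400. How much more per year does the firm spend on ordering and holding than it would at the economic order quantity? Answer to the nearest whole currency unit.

Extra cost ≈ £12,031 per year

Annual demand D = 4,130 × 12 = 49,560.
EOQ = √(2DS/H) = √(2 × 49,560 × 363 / 32.1) ≈ 1058.72.
Cost at Q* = (D/Q*)S + (Q*/2)H = √(2DSH) ≈ £33,984.94.
Cost at Q = 2,400: (49,560/2,400)×363 + (2,400/2)×32.1 = £7,495.95 + £38,520.00 = £46,015.95.
Excess = £46,015.95 − £33,984.94 = £12,031.01.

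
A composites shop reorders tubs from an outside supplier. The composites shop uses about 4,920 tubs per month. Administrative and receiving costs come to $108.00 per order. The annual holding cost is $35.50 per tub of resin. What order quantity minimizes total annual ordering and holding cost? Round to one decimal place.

Q* ≈ 599.4 tubs

Annual demand D = 4,920 × 12 = 59,040.
EOQ = √(2DS / H) = √(2 × 59,040 × 108 / 35.5).
= √(12,752,640 / 35.5) = √359,229.2958 ≈ 599.357.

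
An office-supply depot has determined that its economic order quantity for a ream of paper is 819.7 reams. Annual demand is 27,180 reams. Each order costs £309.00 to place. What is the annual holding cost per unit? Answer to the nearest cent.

H ≈ £25.00

Invert the EOQ relation Q*² = 2DS/H.
From Q* = √(2DS/H): H = 2DS / Q*² = 2 × 27,180 × 309 / 819.7² = 24.9993.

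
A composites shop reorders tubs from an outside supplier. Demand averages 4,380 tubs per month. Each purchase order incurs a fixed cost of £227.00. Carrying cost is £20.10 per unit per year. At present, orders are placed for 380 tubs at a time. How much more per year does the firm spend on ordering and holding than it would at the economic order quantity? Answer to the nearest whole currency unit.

Annual demand D = 4,380 × 12 = 52,560.
EOQ = √(2DS/H) = √(2 × 52,560 × 227 / 20.1) ≈ 1089.58.
Cost at Q* = (D/Q*)S + (Q*/2)H = √(2DSH) ≈ £21,900.48.
Cost at Q = 380: (52,560/380)×227 + (380/2)×20.1 = £31,397.68 + £3,819.00 = £35,216.68.
Excess = £35,216.68 − £21,900.48 = £13,316.20.

Extra cost ≈ £13,316 per year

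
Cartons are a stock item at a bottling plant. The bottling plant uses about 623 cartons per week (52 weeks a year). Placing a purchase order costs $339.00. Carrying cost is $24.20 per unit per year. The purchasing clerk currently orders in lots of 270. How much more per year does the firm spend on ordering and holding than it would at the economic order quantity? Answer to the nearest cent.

Extra cost ≈ $20,886.81 per year

Annual demand D = 623 × 52 = 32,396.
EOQ = √(2DS/H) = √(2 × 32,396 × 339 / 24.2) ≈ 952.69.
Cost at Q* = (D/Q*)S + (Q*/2)H = √(2DSH) ≈ $23,055.16.
Cost at Q = 270: (32,396/270)×339 + (270/2)×24.2 = $40,674.98 + $3,267.00 = $43,941.98.
Excess = $43,941.98 − $23,055.16 = $20,886.81.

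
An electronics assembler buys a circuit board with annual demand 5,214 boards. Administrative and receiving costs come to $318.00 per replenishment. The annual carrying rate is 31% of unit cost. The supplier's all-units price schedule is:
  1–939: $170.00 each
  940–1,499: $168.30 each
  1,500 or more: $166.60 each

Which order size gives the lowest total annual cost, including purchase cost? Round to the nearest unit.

Holding cost per unit per year at price C is H = 0.31·C.
Candidates are each tier's EOQ (if it falls in that tier) and each price-break quantity.
EOQ at $170.00 = 250.8 (feasible in tier 1): TC = 5,214×$170.00 + (5,214/250.8)×318 + (250.8/2)×0.31×$170.00 = $899,599.63.
EOQ at $168.30 = 252.1 < 940, so use break Q=940: TC = 5,214×$168.30 + (5,214/940.0)×318 + (940.0/2)×0.31×$168.30 = $903,801.40.
EOQ at $166.60 = 253.4 < 1500, so use break Q=1500: TC = 5,214×$166.60 + (5,214/1500.0)×318 + (1500.0/2)×0.31×$166.60 = $908,492.27.
Lowest total cost is $899,599.63 at Q = 250.8.

Q* ≈ 251 boards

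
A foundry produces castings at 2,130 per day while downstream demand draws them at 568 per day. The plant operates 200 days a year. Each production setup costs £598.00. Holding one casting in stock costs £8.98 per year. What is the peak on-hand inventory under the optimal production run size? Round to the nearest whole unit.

I_max ≈ 3,331 castings

Annual demand D = 568 × 200 = 113,600.
Production build-up factor (1 − d/p) = 1 − 568/2,130 = 0.7333.
Q* = √(2DS / (H(1 − d/p))) = √(2 × 113,600 × 598 / (8.98 × 0.7333)).
= √(135,865,600 / 6.5853) ≈ 4542.196.
Maximum inventory = Q*(1 − d/p) = 4542.196 × 0.7333 ≈ 3330.944.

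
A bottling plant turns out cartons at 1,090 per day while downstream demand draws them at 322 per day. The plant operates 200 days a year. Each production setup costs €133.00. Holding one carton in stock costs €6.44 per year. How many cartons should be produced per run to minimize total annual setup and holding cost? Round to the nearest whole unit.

Annual demand D = 322 × 200 = 64,400.
Production build-up factor (1 − d/p) = 1 − 322/1,090 = 0.7046.
Q* = √(2DS / (H(1 − d/p))) = √(2 × 64,400 × 133 / (6.44 × 0.7046)).
= √(17,130,400 / 4.5375) ≈ 1943.003.

Q* ≈ 1,943 cartons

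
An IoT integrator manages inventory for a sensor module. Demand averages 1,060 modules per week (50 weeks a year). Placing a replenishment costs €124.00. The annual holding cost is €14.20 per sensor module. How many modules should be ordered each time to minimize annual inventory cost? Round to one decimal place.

Annual demand D = 1,060 × 50 = 53,000.
EOQ = √(2DS / H) = √(2 × 53,000 × 124 / 14.2).
= √(13,144,000 / 14.2) = √925,633.8028 ≈ 962.099.

Q* ≈ 962.1 modules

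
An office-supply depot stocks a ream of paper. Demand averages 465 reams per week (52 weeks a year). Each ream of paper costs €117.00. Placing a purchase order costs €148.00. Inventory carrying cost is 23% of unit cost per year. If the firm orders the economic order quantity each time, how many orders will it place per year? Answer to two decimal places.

Annual demand D = 465 × 52 = 24,180.
Holding cost H = 0.23 × €117.00 = €26.9100 per unit per year.
The optimal lot size = √(2DS/H) = √(2 × 24,180 × 148 / 26.91) ≈ 515.72.
Orders per year = D / Q* = 24,180 / 515.72 ≈ 46.886.

N ≈ 46.89 orders per year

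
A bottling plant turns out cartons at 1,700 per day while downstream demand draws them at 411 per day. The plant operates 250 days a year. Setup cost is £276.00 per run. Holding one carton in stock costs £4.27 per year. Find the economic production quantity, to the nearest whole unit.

Annual demand D = 411 × 250 = 102,750.
Production build-up factor (1 − d/p) = 1 − 411/1,700 = 0.7582.
Q* = √(2DS / (H(1 − d/p))) = √(2 × 102,750 × 276 / (4.27 × 0.7582)).
= √(56,718,000 / 3.2377) ≈ 4185.473.

Q* ≈ 4,185 cartons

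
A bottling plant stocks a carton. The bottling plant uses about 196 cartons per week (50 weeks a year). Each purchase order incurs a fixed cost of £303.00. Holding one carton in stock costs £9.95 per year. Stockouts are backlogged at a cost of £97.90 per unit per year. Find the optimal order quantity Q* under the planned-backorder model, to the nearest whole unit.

Q* ≈ 811 cartons

Annual demand D = 196 × 50 = 9,800.
With planned backorders, Q* = √(2DS/H) · √((H+B)/B).
√(2DS/H) = √(2 × 9,800 × 303 / 9.95) = 772.570.
√((H+B)/B) = √((9.95+97.9)/97.9) = 1.0496.
Q* ≈ 810.880.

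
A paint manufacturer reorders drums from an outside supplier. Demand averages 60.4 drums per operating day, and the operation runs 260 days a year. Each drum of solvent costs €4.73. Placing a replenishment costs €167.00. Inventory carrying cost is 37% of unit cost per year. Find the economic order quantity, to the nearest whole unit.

Annual demand D = 60.4 × 260 = 15,704.
Holding cost H = 0.37 × €4.73 = €1.7501 per unit per year.
EOQ = √(2DS / H) = √(2 × 15,704 × 167 / 1.7501).
= √(5,245,136 / 1.7501) = √2,997,049.3115 ≈ 1731.199.

Q* ≈ 1,731 drums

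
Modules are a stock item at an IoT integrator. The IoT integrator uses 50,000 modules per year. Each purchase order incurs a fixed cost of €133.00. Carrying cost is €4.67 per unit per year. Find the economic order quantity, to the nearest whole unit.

Q* ≈ 1,688 modules

EOQ = √(2DS / H) = √(2 × 50,000 × 133 / 4.67).
= √(13,300,000 / 4.67) = √2,847,965.7388 ≈ 1687.592.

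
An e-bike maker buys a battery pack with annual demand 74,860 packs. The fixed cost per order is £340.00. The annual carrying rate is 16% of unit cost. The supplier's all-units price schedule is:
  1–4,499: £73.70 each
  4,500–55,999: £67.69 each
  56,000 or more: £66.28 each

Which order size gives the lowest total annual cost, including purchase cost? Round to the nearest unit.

Holding cost per unit per year at price C is H = 0.16·C.
Candidates are each tier's EOQ (if it falls in that tier) and each price-break quantity.
EOQ at £73.70 = 2077.7 (feasible in tier 1): TC = 74,860×£73.70 + (74,860/2077.7)×340 + (2077.7/2)×0.16×£73.70 = £5,541,682.40.
EOQ at £67.69 = 2168.0 < 4500, so use break Q=4500: TC = 74,860×£67.69 + (74,860/4500.0)×340 + (4500.0/2)×0.16×£67.69 = £5,097,297.89.
EOQ at £66.28 = 2190.9 < 56000, so use break Q=56000: TC = 74,860×£66.28 + (74,860/56000.0)×340 + (56000.0/2)×0.16×£66.28 = £5,259,109.71.
Lowest total cost is £5,097,297.89 at Q = 4500.0.

Q* ≈ 4,500 packs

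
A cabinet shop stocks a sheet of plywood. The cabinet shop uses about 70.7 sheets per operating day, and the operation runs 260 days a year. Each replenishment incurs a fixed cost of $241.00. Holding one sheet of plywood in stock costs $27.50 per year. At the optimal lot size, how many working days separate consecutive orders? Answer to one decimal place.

T ≈ 8.0 days

Annual demand D = 70.7 × 260 = 18,382.
The optimal lot size = √(2DS/H) = √(2 × 18,382 × 241 / 27.5) ≈ 567.61.
Cycle time = Q*/D × 260 = 567.61 / 18,382 × 260 ≈ 8.028 days.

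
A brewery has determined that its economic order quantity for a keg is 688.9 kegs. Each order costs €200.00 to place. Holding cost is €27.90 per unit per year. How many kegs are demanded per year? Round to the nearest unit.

D ≈ 33,102 kegs per year

The basic EOQ model gives Q* = √(2DS/H); rearrange for the unknown.
From Q* = √(2DS/H): D = Q*²H / (2S) = 688.9² × 27.9 / (2 × 200) = 33102.179.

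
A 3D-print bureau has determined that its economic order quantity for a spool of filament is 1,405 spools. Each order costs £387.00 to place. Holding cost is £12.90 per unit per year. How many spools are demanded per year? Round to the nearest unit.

The basic EOQ model gives Q* = √(2DS/H); rearrange for the unknown.
From Q* = √(2DS/H): D = Q*²H / (2S) = 1,405² × 12.9 / (2 × 387) = 32900.417.

D ≈ 32,900 spools per year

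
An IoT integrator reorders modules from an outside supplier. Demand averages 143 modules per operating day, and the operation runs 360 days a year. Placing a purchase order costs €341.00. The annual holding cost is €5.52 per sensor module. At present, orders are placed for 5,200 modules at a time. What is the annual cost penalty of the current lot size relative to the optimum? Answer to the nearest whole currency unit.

Extra cost ≈ €3,807 per year

Annual demand D = 143 × 360 = 51,480.
EOQ = √(2DS/H) = √(2 × 51,480 × 341 / 5.52) ≈ 2521.98.
Cost at Q* = (D/Q*)S + (Q*/2)H = √(2DSH) ≈ €13,921.34.
Cost at Q = 5,200: (51,480/5,200)×341 + (5,200/2)×5.52 = €3,375.90 + €14,352.00 = €17,727.90.
Excess = €17,727.90 − €13,921.34 = €3,806.56.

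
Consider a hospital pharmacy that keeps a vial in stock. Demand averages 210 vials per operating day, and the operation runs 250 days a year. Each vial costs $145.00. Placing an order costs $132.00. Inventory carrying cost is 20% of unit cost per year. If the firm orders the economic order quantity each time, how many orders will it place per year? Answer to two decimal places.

Annual demand D = 210 × 250 = 52,500.
Holding cost H = 0.20 × $145.00 = $29.0000 per unit per year.
Q* = √(2DS/H) = √(2 × 52,500 × 132 / 29) ≈ 691.33.
Orders per year = D / Q* = 52,500 / 691.33 ≈ 75.941.

N ≈ 75.94 orders per year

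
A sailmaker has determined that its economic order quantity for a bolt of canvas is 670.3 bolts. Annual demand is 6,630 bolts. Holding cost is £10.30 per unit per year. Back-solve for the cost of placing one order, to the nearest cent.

S ≈ £349.01

The basic EOQ model gives Q* = √(2DS/H); rearrange for the unknown.
From Q* = √(2DS/H): S = Q*²H / (2D) = 670.3² × 10.3 / (2 × 6,630) = 349.0054.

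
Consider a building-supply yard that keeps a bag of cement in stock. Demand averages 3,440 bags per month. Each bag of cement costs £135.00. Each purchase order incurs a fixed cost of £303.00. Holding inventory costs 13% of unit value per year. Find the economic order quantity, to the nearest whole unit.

Q* ≈ 1,194 bags

Annual demand D = 3,440 × 12 = 41,280.
Holding cost H = 0.13 × £135.00 = £17.5500 per unit per year.
EOQ = √(2DS / H) = √(2 × 41,280 × 303 / 17.55).
= √(25,015,680 / 17.55) = √1,425,394.8718 ≈ 1193.899.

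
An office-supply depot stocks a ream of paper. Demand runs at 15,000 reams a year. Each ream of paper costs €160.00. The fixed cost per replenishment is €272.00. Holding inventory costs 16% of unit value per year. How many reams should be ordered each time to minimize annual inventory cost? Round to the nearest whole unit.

Holding cost H = 0.16 × €160.00 = €25.6000 per unit per year.
EOQ = √(2DS / H) = √(2 × 15,000 × 272 / 25.6).
= √(8,160,000 / 25.6) = √318,750 ≈ 564.579.

Q* ≈ 565 reams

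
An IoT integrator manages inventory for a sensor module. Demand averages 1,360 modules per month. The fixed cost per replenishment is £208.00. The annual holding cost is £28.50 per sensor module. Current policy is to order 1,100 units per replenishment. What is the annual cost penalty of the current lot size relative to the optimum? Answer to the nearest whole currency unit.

Extra cost ≈ £4,851 per year

Annual demand D = 1,360 × 12 = 16,320.
EOQ = √(2DS/H) = √(2 × 16,320 × 208 / 28.5) ≈ 488.07.
Cost at Q* = (D/Q*)S + (Q*/2)H = √(2DSH) ≈ £13,910.07.
Cost at Q = 1,100: (16,320/1,100)×208 + (1,100/2)×28.5 = £3,085.96 + £15,675.00 = £18,760.96.
Excess = £18,760.96 − £13,910.07 = £4,850.90.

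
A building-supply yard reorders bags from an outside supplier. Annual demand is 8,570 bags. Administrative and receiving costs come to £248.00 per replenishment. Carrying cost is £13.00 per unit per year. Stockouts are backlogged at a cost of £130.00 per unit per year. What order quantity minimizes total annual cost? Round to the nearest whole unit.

With planned backorders, Q* = √(2DS/H) · √((H+B)/B).
√(2DS/H) = √(2 × 8,570 × 248 / 13) = 571.820.
√((H+B)/B) = √((13+130)/130) = 1.0488.
Q* ≈ 599.730.

Q* ≈ 600 bags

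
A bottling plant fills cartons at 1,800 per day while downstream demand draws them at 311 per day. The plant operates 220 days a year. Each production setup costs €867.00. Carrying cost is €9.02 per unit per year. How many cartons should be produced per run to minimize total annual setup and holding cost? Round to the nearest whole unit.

Q* ≈ 3,988 cartons

Annual demand D = 311 × 220 = 68,420.
Production build-up factor (1 − d/p) = 1 − 311/1,800 = 0.8272.
Q* = √(2DS / (H(1 − d/p))) = √(2 × 68,420 × 867 / (9.02 × 0.8272)).
= √(118,640,280 / 7.4615) ≈ 3987.509.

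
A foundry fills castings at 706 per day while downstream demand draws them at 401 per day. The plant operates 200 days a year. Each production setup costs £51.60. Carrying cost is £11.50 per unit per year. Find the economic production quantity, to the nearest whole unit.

Q* ≈ 1,291 castings

Annual demand D = 401 × 200 = 80,200.
Production build-up factor (1 − d/p) = 1 − 401/706 = 0.4320.
Q* = √(2DS / (H(1 − d/p))) = √(2 × 80,200 × 51.6 / (11.5 × 0.4320)).
= √(8,276,640 / 4.9681) ≈ 1290.716.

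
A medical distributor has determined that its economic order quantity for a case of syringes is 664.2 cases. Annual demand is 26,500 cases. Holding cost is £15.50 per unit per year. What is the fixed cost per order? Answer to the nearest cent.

The basic EOQ model gives Q* = √(2DS/H); rearrange for the unknown.
From Q* = √(2DS/H): S = Q*²H / (2D) = 664.2² × 15.5 / (2 × 26,500) = 129.0190.

S ≈ £129.02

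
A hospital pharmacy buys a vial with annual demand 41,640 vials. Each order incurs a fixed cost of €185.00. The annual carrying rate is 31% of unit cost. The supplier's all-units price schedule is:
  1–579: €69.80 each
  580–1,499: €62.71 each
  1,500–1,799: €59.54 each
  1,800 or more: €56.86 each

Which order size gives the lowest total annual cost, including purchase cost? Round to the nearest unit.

Holding cost per unit per year at price C is H = 0.31·C.
For each price level, check whether its EOQ is feasible; otherwise the best quantity at that price is the breakpoint.
Tier 1 (€69.80): EOQ = 843.8 exceeds tier's upper bound 579, so this tier is dominated.
EOQ at €62.71 = 890.2 (feasible in tier 2): TC = 41,640×€62.71 + (41,640/890.2)×185 + (890.2/2)×0.31×€62.71 = €2,628,550.75.
EOQ at €59.54 = 913.6 < 1500, so use break Q=1500: TC = 41,640×€59.54 + (41,640/1500.0)×185 + (1500.0/2)×0.31×€59.54 = €2,498,224.25.
EOQ at €56.86 = 934.9 < 1800, so use break Q=1800: TC = 41,640×€56.86 + (41,640/1800.0)×185 + (1800.0/2)×0.31×€56.86 = €2,387,794.01.
Lowest total cost is €2,387,794.01 at Q = 1800.0.

Q* ≈ 1,800 vials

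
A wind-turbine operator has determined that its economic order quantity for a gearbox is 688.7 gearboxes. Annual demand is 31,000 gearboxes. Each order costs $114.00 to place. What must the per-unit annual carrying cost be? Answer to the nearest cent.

H ≈ $14.90

The basic EOQ model gives Q* = √(2DS/H); rearrange for the unknown.
From Q* = √(2DS/H): H = 2DS / Q*² = 2 × 31,000 × 114 / 688.7² = 14.9017.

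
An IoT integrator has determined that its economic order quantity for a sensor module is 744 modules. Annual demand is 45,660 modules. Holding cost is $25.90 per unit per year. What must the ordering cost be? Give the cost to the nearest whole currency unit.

S ≈ $157

Squaring Q* = √(2DS/H) gives Q*² = 2DS/H.
From Q* = √(2DS/H): S = Q*²H / (2D) = 744² × 25.9 / (2 × 45,660) = 156.9928.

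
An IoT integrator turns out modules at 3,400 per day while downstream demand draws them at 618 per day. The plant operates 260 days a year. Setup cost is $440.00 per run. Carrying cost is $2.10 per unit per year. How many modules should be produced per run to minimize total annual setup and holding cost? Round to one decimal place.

Annual demand D = 618 × 260 = 160,680.
Production build-up factor (1 − d/p) = 1 − 618/3,400 = 0.8182.
Q* = √(2DS / (H(1 − d/p))) = √(2 × 160,680 × 440 / (2.1 × 0.8182)).
= √(141,398,400 / 1.7183) ≈ 9071.383.

Q* ≈ 9,071.4 modules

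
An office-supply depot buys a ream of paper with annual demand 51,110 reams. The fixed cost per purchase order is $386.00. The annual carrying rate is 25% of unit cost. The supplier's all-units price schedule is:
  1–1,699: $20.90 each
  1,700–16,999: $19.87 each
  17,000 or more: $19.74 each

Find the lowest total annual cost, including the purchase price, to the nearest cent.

TC* ≈ $1,029,555.78

Holding cost per unit per year at price C is H = 0.25·C.
Evaluate total cost at each tier's feasible EOQ or, if the EOQ is below the tier, at the tier's minimum quantity.
Tier 1 ($20.90): EOQ = 2748.0 exceeds tier's upper bound 1699, so this tier is dominated.
EOQ at $19.87 = 2818.3 (feasible in tier 2): TC = 51,110×$19.87 + (51,110/2818.3)×386 + (2818.3/2)×0.25×$19.87 = $1,029,555.78.
EOQ at $19.74 = 2827.6 < 17000, so use break Q=17000: TC = 51,110×$19.74 + (51,110/17000.0)×386 + (17000.0/2)×0.25×$19.74 = $1,052,019.40.
Lowest total cost among the candidates is at Q = 2818.3.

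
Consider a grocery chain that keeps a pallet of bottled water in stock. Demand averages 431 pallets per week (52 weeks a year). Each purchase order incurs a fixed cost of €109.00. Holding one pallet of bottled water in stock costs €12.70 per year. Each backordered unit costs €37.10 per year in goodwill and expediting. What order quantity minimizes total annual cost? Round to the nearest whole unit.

Q* ≈ 719 pallets

Annual demand D = 431 × 52 = 22,412.
With planned backorders, Q* = √(2DS/H) · √((H+B)/B).
√(2DS/H) = √(2 × 22,412 × 109 / 12.7) = 620.250.
√((H+B)/B) = √((12.7+37.1)/37.1) = 1.1586.
Q* ≈ 718.612.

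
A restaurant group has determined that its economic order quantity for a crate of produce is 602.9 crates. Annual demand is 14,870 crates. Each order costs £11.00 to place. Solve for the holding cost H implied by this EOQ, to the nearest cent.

H ≈ £0.90

Squaring Q* = √(2DS/H) gives Q*² = 2DS/H.
From Q* = √(2DS/H): H = 2DS / Q*² = 2 × 14,870 × 11 / 602.9² = 0.9000.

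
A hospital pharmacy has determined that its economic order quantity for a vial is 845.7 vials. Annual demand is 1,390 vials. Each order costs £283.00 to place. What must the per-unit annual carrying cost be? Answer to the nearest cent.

H ≈ £1.10

The basic EOQ model gives Q* = √(2DS/H); rearrange for the unknown.
From Q* = √(2DS/H): H = 2DS / Q*² = 2 × 1,390 × 283 / 845.7² = 1.1000.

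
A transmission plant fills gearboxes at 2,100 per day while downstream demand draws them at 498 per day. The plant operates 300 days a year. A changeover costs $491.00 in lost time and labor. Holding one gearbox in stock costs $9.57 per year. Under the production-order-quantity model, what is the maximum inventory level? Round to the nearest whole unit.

Annual demand D = 498 × 300 = 149,400.
Production build-up factor (1 − d/p) = 1 − 498/2,100 = 0.7629.
Q* = √(2DS / (H(1 − d/p))) = √(2 × 149,400 × 491 / (9.57 × 0.7629)).
= √(146,710,800 / 7.3005) ≈ 4482.842.
Maximum inventory = Q*(1 − d/p) = 4482.842 × 0.7629 ≈ 3419.768.

I_max ≈ 3,420 gearboxes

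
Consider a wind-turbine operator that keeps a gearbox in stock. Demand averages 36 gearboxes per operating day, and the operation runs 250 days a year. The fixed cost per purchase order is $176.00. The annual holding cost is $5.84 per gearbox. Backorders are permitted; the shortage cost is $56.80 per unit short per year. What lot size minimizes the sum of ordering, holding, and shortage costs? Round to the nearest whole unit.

Q* ≈ 773 gearboxes

Annual demand D = 36 × 250 = 9,000.
With planned backorders, Q* = √(2DS/H) · √((H+B)/B).
√(2DS/H) = √(2 × 9,000 × 176 / 5.84) = 736.523.
√((H+B)/B) = √((5.84+56.8)/56.8) = 1.0502.
Q* ≈ 773.460.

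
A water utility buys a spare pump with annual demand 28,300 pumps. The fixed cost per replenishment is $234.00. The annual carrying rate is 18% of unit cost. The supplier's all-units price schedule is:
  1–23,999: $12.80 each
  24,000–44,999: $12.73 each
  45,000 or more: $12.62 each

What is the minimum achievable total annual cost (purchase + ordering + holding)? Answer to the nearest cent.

Holding cost per unit per year at price C is H = 0.18·C.
For each price level, check whether its EOQ is feasible; otherwise the best quantity at that price is the breakpoint.
EOQ at $12.80 = 2397.6 (feasible in tier 1): TC = 28,300×$12.80 + (28,300/2397.6)×234 + (2397.6/2)×0.18×$12.80 = $367,764.05.
EOQ at $12.73 = 2404.2 < 24000, so use break Q=24000: TC = 28,300×$12.73 + (28,300/24000.0)×234 + (24000.0/2)×0.18×$12.73 = $388,031.72.
EOQ at $12.62 = 2414.6 < 45000, so use break Q=45000: TC = 28,300×$12.62 + (28,300/45000.0)×234 + (45000.0/2)×0.18×$12.62 = $408,404.16.
Lowest total cost among the candidates is at Q = 2397.6.

TC* ≈ $367,764.05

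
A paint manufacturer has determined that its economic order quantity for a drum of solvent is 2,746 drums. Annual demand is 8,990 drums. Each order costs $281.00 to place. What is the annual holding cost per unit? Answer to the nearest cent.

H ≈ $0.67

Invert the EOQ relation Q*² = 2DS/H.
From Q* = √(2DS/H): H = 2DS / Q*² = 2 × 8,990 × 281 / 2,746² = 0.6700.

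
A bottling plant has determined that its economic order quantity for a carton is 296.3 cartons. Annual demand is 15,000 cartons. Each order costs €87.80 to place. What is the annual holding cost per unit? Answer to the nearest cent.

H ≈ €30.00

The basic EOQ model gives Q* = √(2DS/H); rearrange for the unknown.
From Q* = √(2DS/H): H = 2DS / Q*² = 2 × 15,000 × 87.8 / 296.3² = 30.0022.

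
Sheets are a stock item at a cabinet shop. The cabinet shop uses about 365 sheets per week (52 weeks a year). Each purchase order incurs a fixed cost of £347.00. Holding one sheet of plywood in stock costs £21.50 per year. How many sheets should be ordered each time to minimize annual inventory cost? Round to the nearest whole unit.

Q* ≈ 783 sheets

Annual demand D = 365 × 52 = 18,980.
EOQ = √(2DS / H) = √(2 × 18,980 × 347 / 21.5).
= √(13,172,120 / 21.5) = √612,656.7442 ≈ 782.724.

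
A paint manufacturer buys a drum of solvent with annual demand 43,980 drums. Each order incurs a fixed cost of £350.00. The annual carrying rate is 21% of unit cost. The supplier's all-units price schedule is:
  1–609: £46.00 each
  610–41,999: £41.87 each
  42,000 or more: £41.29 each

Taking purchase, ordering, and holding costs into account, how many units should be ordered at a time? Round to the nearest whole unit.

Holding cost per unit per year at price C is H = 0.21·C.
Evaluate total cost at each tier's feasible EOQ or, if the EOQ is below the tier, at the tier's minimum quantity.
Tier 1 (£46.00): EOQ = 1785.2 exceeds tier's upper bound 609, so this tier is dominated.
EOQ at £41.87 = 1871.2 (feasible in tier 2): TC = 43,980×£41.87 + (43,980/1871.2)×350 + (1871.2/2)×0.21×£41.87 = £1,857,895.32.
EOQ at £41.29 = 1884.3 < 42000, so use break Q=42000: TC = 43,980×£41.29 + (43,980/42000.0)×350 + (42000.0/2)×0.21×£41.29 = £1,998,389.60.
Lowest total cost is £1,857,895.32 at Q = 1871.2.

Q* ≈ 1,871 drums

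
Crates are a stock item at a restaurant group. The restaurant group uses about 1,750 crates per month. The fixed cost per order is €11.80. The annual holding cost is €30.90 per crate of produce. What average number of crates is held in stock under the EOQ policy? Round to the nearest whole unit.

Average inventory ≈ 63 crates

Annual demand D = 1,750 × 12 = 21,000.
Q* = √(2DS/H) = √(2 × 21,000 × 11.8 / 30.9) ≈ 126.64.
Average inventory = Q*/2 ≈ 126.64 / 2 = 63.322.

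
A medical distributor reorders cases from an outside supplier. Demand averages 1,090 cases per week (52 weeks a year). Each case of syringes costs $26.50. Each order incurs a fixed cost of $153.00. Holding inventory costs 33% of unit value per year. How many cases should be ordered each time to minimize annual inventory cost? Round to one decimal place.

Q* ≈ 1,408.3 cases

Annual demand D = 1,090 × 52 = 56,680.
Holding cost H = 0.33 × $26.50 = $8.7450 per unit per year.
EOQ = √(2DS / H) = √(2 × 56,680 × 153 / 8.745).
= √(17,344,080 / 8.745) = √1,983,313.8937 ≈ 1408.302.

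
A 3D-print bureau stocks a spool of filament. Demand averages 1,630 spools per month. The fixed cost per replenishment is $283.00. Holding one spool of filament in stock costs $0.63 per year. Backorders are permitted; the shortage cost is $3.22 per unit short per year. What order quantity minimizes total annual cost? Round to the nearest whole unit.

Annual demand D = 1,630 × 12 = 19,560.
With planned backorders, Q* = √(2DS/H) · √((H+B)/B).
√(2DS/H) = √(2 × 19,560 × 283 / 0.63) = 4192.011.
√((H+B)/B) = √((0.63+3.22)/3.22) = 1.0935.
Q* ≈ 4583.791.

Q* ≈ 4,584 spools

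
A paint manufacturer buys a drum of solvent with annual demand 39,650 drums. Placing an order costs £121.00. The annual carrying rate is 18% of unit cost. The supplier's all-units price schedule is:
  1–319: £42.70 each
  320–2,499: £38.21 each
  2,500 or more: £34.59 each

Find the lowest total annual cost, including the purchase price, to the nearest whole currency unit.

Holding cost per unit per year at price C is H = 0.18·C.
Candidates are each tier's EOQ (if it falls in that tier) and each price-break quantity.
Tier 1 (£42.70): EOQ = 1117.3 exceeds tier's upper bound 319, so this tier is dominated.
EOQ at £38.21 = 1181.1 (feasible in tier 2): TC = 39,650×£38.21 + (39,650/1181.1)×121 + (1181.1/2)×0.18×£38.21 = £1,523,150.20.
EOQ at £34.59 = 1241.4 < 2500, so use break Q=2500: TC = 39,650×£34.59 + (39,650/2500.0)×121 + (2500.0/2)×0.18×£34.59 = £1,381,195.31.
Lowest total cost among the candidates is at Q = 2500.0.

TC* ≈ £1,381,195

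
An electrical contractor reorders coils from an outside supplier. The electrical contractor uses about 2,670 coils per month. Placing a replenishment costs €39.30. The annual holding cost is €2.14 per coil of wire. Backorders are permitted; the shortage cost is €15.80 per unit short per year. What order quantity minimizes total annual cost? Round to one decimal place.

Annual demand D = 2,670 × 12 = 32,040.
With planned backorders, Q* = √(2DS/H) · √((H+B)/B).
√(2DS/H) = √(2 × 32,040 × 39.3 / 2.14) = 1084.802.
√((H+B)/B) = √((2.14+15.8)/15.8) = 1.0656.
Q* ≈ 1155.935.

Q* ≈ 1,155.9 coils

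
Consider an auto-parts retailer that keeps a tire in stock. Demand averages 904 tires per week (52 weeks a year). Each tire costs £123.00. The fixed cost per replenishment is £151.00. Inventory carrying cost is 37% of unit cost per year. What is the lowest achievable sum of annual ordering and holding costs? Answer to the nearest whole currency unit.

TC* ≈ £25,418

Annual demand D = 904 × 52 = 47,008.
Holding cost H = 0.37 × £123.00 = £45.5100 per unit per year.
Q* = √(2DS/H) = √(2 × 47,008 × 151 / 45.51) ≈ 558.52.
At the optimum the two cost components are equal, so total cost = 2·(Q*/2)H = Q*·H.
Minimum total = √(2DSH) = √(2 × 47,008 × 151 × 45.51) ≈ 25418.082.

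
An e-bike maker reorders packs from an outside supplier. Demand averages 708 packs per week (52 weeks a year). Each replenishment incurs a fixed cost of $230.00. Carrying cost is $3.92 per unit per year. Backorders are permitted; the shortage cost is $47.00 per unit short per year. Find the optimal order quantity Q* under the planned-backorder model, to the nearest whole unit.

Annual demand D = 708 × 52 = 36,816.
With planned backorders, Q* = √(2DS/H) · √((H+B)/B).
√(2DS/H) = √(2 × 36,816 × 230 / 3.92) = 2078.520.
√((H+B)/B) = √((3.92+47)/47) = 1.0409.
Q* ≈ 2163.463.

Q* ≈ 2,163 packs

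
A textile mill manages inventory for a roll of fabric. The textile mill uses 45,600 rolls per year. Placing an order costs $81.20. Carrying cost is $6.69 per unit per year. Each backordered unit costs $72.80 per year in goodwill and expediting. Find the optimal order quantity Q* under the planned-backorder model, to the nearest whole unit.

Q* ≈ 1,099 rolls

With planned backorders, Q* = √(2DS/H) · √((H+B)/B).
√(2DS/H) = √(2 × 45,600 × 81.2 / 6.69) = 1052.113.
√((H+B)/B) = √((6.69+72.8)/72.8) = 1.0449.
Q* ≈ 1099.393.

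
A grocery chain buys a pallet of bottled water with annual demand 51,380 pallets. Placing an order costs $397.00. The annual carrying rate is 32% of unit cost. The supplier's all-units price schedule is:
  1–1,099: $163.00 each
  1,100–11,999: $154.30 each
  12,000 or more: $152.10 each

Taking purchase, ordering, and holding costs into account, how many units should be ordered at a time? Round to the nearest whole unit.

Holding cost per unit per year at price C is H = 0.32·C.
For each price level, check whether its EOQ is feasible; otherwise the best quantity at that price is the breakpoint.
EOQ at $163.00 = 884.4 (feasible in tier 1): TC = 51,380×$163.00 + (51,380/884.4)×397 + (884.4/2)×0.32×$163.00 = $8,421,069.22.
EOQ at $154.30 = 909.0 < 1100, so use break Q=1100: TC = 51,380×$154.30 + (51,380/1100.0)×397 + (1100.0/2)×0.32×$154.30 = $7,973,634.31.
EOQ at $152.10 = 915.5 < 12000, so use break Q=12000: TC = 51,380×$152.10 + (51,380/12000.0)×397 + (12000.0/2)×0.32×$152.10 = $8,108,629.82.
Lowest total cost is $7,973,634.31 at Q = 1100.0.

Q* ≈ 1,100 pallets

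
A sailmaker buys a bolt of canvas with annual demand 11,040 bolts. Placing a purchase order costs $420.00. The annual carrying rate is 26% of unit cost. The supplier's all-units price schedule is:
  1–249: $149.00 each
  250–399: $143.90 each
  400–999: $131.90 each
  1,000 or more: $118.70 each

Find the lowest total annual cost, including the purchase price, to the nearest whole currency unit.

TC* ≈ $1,330,516

Holding cost per unit per year at price C is H = 0.26·C.
For each price level, check whether its EOQ is feasible; otherwise the best quantity at that price is the breakpoint.
Tier 1 ($149.00): EOQ = 489.3 exceeds tier's upper bound 249, so this tier is dominated.
Tier 2 ($143.90): EOQ = 497.9 exceeds tier's upper bound 399, so this tier is dominated.
EOQ at $131.90 = 520.0 (feasible in tier 3): TC = 11,040×$131.90 + (11,040/520.0)×420 + (520.0/2)×0.26×$131.90 = $1,474,009.36.
EOQ at $118.70 = 548.2 < 1000, so use break Q=1000: TC = 11,040×$118.70 + (11,040/1000.0)×420 + (1000.0/2)×0.26×$118.70 = $1,330,515.80.
Lowest total cost among the candidates is at Q = 1000.0.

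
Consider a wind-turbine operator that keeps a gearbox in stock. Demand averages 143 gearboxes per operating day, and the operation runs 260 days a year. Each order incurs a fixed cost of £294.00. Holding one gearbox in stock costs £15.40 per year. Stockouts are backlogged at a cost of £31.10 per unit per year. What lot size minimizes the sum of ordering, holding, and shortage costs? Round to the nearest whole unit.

Annual demand D = 143 × 260 = 37,180.
With planned backorders, Q* = √(2DS/H) · √((H+B)/B).
√(2DS/H) = √(2 × 37,180 × 294 / 15.4) = 1191.470.
√((H+B)/B) = √((15.4+31.1)/31.1) = 1.2228.
Q* ≈ 1456.898.

Q* ≈ 1,457 gearboxes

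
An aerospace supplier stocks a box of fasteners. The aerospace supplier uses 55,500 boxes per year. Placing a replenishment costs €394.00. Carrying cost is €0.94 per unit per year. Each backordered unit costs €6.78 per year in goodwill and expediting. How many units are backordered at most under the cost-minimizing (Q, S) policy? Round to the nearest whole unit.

S* ≈ 886 boxes

With planned backorders, Q* = √(2DS/H) · √((H+B)/B).
√(2DS/H) = √(2 × 55,500 × 394 / 0.94) = 6820.963.
√((H+B)/B) = √((0.94+6.78)/6.78) = 1.0671.
Q* ≈ 7278.460.
S* = Q* · H/(H+B) = 7278.460 × 0.94/7.72 ≈ 886.237.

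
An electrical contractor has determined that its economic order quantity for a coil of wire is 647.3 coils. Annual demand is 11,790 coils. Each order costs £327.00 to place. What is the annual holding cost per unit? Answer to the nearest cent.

Invert the EOQ relation Q*² = 2DS/H.
From Q* = √(2DS/H): H = 2DS / Q*² = 2 × 11,790 × 327 / 647.3² = 18.4026.

H ≈ £18.40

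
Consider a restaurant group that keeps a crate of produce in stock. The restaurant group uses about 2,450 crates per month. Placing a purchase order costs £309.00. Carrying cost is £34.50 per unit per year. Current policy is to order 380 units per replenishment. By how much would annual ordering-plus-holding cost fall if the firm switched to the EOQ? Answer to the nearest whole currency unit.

Annual demand D = 2,450 × 12 = 29,400.
EOQ = √(2DS/H) = √(2 × 29,400 × 309 / 34.5) ≈ 725.70.
Cost at Q* = (D/Q*)S + (Q*/2)H = √(2DSH) ≈ £25,036.72.
Cost at Q = 380: (29,400/380)×309 + (380/2)×34.5 = £23,906.84 + £6,555.00 = £30,461.84.
Excess = £30,461.84 − £25,036.72 = £5,425.12.

Extra cost ≈ £5,425 per year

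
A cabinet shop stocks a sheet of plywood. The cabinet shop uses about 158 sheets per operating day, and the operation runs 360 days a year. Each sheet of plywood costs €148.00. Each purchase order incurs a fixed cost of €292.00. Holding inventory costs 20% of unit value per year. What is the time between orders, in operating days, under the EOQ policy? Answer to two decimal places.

T ≈ 6.70 days

Annual demand D = 158 × 360 = 56,880.
Holding cost H = 0.20 × €148.00 = €29.6000 per unit per year.
Q* = √(2DS/H) = √(2 × 56,880 × 292 / 29.6) ≈ 1059.35.
Cycle time = Q*/D × 360 = 1059.35 / 56,880 × 360 ≈ 6.705 days.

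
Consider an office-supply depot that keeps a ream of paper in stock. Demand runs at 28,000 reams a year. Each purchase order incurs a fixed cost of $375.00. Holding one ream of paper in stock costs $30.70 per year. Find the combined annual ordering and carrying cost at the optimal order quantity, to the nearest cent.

TC* ≈ $25,390.94

EOQ = √(2DS/H) = √(2 × 28,000 × 375 / 30.7) ≈ 827.07.
At Q*, ordering cost (D/Q*)S equals holding cost (Q*/2)H, each = √(DSH/2).
Minimum total = √(2DSH) = √(2 × 28,000 × 375 × 30.7) ≈ 25390.943.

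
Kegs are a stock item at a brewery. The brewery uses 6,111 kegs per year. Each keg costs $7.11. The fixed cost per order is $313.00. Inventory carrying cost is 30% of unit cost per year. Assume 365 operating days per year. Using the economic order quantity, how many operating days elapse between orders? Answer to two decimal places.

T ≈ 79.99 days

Holding cost H = 0.30 × $7.11 = $2.1330 per unit per year.
Q* = √(2DS/H) = √(2 × 6,111 × 313 / 2.133) ≈ 1339.21.
Cycle time = Q*/D × 365 = 1339.21 / 6,111 × 365 ≈ 79.989 days.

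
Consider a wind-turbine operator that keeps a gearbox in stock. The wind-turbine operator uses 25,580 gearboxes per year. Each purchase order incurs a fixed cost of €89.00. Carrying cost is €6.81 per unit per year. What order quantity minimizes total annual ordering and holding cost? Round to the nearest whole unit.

Q* ≈ 818 gearboxes

EOQ = √(2DS / H) = √(2 × 25,580 × 89 / 6.81).
= √(4,553,240 / 6.81) = √668,610.8664 ≈ 817.686.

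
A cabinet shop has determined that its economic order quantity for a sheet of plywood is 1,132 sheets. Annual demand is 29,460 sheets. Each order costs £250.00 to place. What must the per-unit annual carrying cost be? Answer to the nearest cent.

Squaring Q* = √(2DS/H) gives Q*² = 2DS/H.
From Q* = √(2DS/H): H = 2DS / Q*² = 2 × 29,460 × 250 / 1,132² = 11.4950.

H ≈ £11.50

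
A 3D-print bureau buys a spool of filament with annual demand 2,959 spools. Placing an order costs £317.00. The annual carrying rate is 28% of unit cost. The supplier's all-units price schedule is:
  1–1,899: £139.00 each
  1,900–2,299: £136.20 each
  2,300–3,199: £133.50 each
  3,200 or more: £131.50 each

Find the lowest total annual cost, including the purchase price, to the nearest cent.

Holding cost per unit per year at price C is H = 0.28·C.
For each price level, check whether its EOQ is feasible; otherwise the best quantity at that price is the breakpoint.
EOQ at £139.00 = 219.5 (feasible in tier 1): TC = 2,959×£139.00 + (2,959/219.5)×317 + (219.5/2)×0.28×£139.00 = £419,845.83.
EOQ at £136.20 = 221.8 < 1900, so use break Q=1900: TC = 2,959×£136.20 + (2,959/1900.0)×317 + (1900.0/2)×0.28×£136.20 = £439,738.69.
EOQ at £133.50 = 224.0 < 2300, so use break Q=2300: TC = 2,959×£133.50 + (2,959/2300.0)×317 + (2300.0/2)×0.28×£133.50 = £438,421.33.
EOQ at £131.50 = 225.7 < 3200, so use break Q=3200: TC = 2,959×£131.50 + (2,959/3200.0)×317 + (3200.0/2)×0.28×£131.50 = £448,313.63.
Lowest total cost among the candidates is at Q = 219.5.

TC* ≈ £419,845.83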